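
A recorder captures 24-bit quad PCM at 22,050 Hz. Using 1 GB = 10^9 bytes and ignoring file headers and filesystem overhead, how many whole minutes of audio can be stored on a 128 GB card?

8,062 minutes

Uncompressed byte rate = 22,050 × 3 × 4 = 264,600 bytes/s.
Capacity = 128 × 1,000,000,000 = 128,000,000,000 bytes.
128,000,000,000 / 264,600 ≈ 483749.06 s → 8,062 minutes.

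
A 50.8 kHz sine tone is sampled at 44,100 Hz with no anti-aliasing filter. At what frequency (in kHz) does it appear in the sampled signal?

6.7 kHz

Nyquist = 44,100/2 = 22,050 Hz; 50,800 Hz exceeds it.
Alias = |50,800 − 1×44,100| = |50,800 − 44,100| = 6,700 Hz = 6.7 kHz.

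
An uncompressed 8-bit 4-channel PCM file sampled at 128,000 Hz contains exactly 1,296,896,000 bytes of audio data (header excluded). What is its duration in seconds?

Byte rate = 128,000 × 1 × 4 = 512,000 bytes/s.
Duration = 1,296,896,000 / 512,000 = 2,533 s.

2,533 seconds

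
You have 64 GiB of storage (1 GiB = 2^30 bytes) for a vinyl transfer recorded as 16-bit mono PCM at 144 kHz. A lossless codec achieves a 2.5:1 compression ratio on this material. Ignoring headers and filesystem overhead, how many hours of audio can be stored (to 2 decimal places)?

165.70 hours

Uncompressed byte rate = 144,000 × 2 × 1 = 288,000 bytes/s.
After 2.5:1 compression, effective rate ≈ 115200 bytes/s.
Capacity = 64 × 1,073,741,824 = 68,719,476,736 bytes.
68,719,476,736 / effective rate ≈ 596523.24 s → 165.70 hours.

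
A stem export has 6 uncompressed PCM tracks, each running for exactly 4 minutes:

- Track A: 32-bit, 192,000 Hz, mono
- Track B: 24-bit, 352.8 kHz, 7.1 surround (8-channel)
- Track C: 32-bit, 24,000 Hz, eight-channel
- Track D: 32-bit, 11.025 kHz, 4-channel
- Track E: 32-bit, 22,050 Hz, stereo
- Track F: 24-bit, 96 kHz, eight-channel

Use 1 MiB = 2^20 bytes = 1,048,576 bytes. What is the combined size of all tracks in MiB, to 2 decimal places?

2897.64 MiB

exactly 4 minutes = 240 s.
Track A: 192,000 × 240 × 4 × 1 = 184,320,000 bytes.
Track B: 352,800 × 240 × 3 × 8 = 2,032,128,000 bytes.
Track C: 24,000 × 240 × 4 × 8 = 184,320,000 bytes.
Track D: 11,025 × 240 × 4 × 4 = 42,336,000 bytes.
Track E: 22,050 × 240 × 4 × 2 = 42,336,000 bytes.
Track F: 96,000 × 240 × 3 × 8 = 552,960,000 bytes.
Total = 3,038,400,000 bytes = 2897.64 MiB.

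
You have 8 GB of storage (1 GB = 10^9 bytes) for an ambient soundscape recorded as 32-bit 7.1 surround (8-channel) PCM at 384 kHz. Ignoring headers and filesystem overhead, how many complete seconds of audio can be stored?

651 seconds

Uncompressed byte rate = 384,000 × 4 × 8 = 12,288,000 bytes/s.
Capacity = 8 × 1,000,000,000 = 8,000,000,000 bytes.
8,000,000,000 / 12,288,000 ≈ 651.04 s → 651 seconds.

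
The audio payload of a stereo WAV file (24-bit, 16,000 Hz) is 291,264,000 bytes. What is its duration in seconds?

3,034 seconds

Byte rate = 16,000 × 3 × 2 = 96,000 bytes/s.
Duration = 291,264,000 / 96,000 = 3,034 s.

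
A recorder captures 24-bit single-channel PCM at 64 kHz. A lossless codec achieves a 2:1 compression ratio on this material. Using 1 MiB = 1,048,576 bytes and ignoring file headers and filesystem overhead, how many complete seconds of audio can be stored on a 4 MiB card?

43 seconds

Uncompressed byte rate = 64,000 × 3 × 1 = 192,000 bytes/s.
After 2:1 compression, effective rate ≈ 96000 bytes/s.
Capacity = 4 × 1,048,576 = 4,194,304 bytes.
4,194,304 / effective rate ≈ 43.69 s → 43 seconds.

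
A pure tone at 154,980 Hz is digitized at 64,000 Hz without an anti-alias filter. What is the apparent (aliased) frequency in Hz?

Nyquist = 64,000/2 = 32,000 Hz; 154,980 Hz exceeds it.
Alias = |154,980 − 2×64,000| = |154,980 − 128,000| = 26,980 Hz.

26,980 Hz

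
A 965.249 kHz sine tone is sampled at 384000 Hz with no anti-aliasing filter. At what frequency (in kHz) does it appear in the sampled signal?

Nyquist = 384,000/2 = 192,000 Hz; 965,249 Hz exceeds it.
Alias = |965,249 − 3×384,000| = |965,249 − 1,152,000| = 186,751 Hz = 186.751 kHz.

186.751 kHz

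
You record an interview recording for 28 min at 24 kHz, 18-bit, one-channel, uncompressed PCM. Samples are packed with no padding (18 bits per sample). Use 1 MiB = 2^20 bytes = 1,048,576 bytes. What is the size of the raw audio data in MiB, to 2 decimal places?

Duration = 28 min = 1,680 s.
Bits = 24,000 × 1,680 × 18 × 1 = 725,760,000 bits = 90,720,000 bytes.
90,720,000 / 1,048,576 = 86.52 MiB.

86.52 MiB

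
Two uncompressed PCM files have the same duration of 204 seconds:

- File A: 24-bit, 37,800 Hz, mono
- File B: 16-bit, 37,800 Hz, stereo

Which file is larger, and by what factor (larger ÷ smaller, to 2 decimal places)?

File A: 37,800 × 3 × 1 = 113,400 bytes/s.
File B: 37,800 × 2 × 2 = 151,200 bytes/s.
File B is larger; ratio = 30,844,800 / 23,133,600 = 1.33.

File B, by a factor of 1.33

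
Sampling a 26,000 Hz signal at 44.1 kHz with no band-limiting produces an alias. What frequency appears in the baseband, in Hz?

Nyquist = 44,100/2 = 22,050 Hz; 26,000 Hz exceeds it.
Alias = |26,000 − 1×44,100| = |26,000 − 44,100| = 18,100 Hz.

18,100 Hz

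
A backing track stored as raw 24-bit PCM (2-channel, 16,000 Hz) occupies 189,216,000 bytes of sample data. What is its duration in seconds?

Byte rate = 16,000 × 3 × 2 = 96,000 bytes/s.
Duration = 189,216,000 / 96,000 = 1,971 s.

1,971 seconds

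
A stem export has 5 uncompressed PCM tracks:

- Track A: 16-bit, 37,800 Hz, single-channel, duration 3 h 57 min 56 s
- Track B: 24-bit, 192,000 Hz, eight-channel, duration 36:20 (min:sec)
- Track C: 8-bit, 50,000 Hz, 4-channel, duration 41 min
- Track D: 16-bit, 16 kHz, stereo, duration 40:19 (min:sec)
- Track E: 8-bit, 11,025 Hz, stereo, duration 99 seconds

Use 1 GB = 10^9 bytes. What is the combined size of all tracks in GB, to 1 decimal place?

11.8 GB

Track A: 3 h 57 min 56 s = 14,276 s; 37,800 × 14,276 × 2 × 1 = 1,079,265,600 bytes.
Track B: 36:20 (min:sec) = 2,180 s; 192,000 × 2,180 × 3 × 8 = 10,045,440,000 bytes.
Track C: 41 min = 2,460 s; 50,000 × 2,460 × 1 × 4 = 492,000,000 bytes.
Track D: 40:19 (min:sec) = 2,419 s; 16,000 × 2,419 × 2 × 2 = 154,816,000 bytes.
Track E: 11,025 × 99 × 1 × 2 = 2,182,950 bytes.
Total = 11,773,704,550 bytes = 11.8 GB.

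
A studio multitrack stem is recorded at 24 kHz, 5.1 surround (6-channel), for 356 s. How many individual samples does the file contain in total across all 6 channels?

51,264,000 samples

24,000 × 356 s × 6 ch = 51,264,000 samples.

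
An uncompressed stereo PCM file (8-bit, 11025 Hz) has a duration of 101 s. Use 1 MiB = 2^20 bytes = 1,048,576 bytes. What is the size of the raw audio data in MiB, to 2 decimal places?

2.12 MiB

Bytes = 11,025 samples/s × 101 s × 1 bytes/sample × 2 ch = 2,227,050 bytes.
2,227,050 / 1,048,576 = 2.12 MiB.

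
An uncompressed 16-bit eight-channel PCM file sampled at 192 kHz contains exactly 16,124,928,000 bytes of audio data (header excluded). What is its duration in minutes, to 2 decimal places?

87.48 minutes

Byte rate = 192,000 × 2 × 8 = 3,072,000 bytes/s.
Duration = 16,124,928,000 / 3,072,000 = 5,249 s.
5,249 s / 60 = 87.48 minutes.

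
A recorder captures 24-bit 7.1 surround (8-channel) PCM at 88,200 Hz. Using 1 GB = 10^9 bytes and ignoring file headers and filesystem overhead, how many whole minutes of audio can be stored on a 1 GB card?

7 minutes

Uncompressed byte rate = 88,200 × 3 × 8 = 2,116,800 bytes/s.
Capacity = 1 × 1,000,000,000 = 1,000,000,000 bytes.
1,000,000,000 / 2,116,800 ≈ 472.41 s → 7 minutes.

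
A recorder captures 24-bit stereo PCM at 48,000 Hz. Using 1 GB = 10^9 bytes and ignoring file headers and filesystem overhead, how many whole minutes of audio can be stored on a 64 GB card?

3,703 minutes

Uncompressed byte rate = 48,000 × 3 × 2 = 288,000 bytes/s.
Capacity = 64 × 1,000,000,000 = 64,000,000,000 bytes.
64,000,000,000 / 288,000 ≈ 222222.22 s → 3,703 minutes.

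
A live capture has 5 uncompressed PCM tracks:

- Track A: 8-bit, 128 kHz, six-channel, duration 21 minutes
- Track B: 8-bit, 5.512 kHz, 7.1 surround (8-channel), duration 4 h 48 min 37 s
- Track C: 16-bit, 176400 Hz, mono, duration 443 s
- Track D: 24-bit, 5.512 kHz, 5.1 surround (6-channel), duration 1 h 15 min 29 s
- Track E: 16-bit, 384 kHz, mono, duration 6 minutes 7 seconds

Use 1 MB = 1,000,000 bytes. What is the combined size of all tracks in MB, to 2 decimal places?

2618.79 MB

Track A: 21 minutes = 1,260 s; 128,000 × 1,260 × 1 × 6 = 967,680,000 bytes.
Track B: 4 h 48 min 37 s = 17,317 s; 5,512 × 17,317 × 1 × 8 = 763,610,432 bytes.
Track C: 176,400 × 443 × 2 × 1 = 156,290,400 bytes.
Track D: 1 h 15 min 29 s = 4,529 s; 5,512 × 4,529 × 3 × 6 = 449,349,264 bytes.
Track E: 6 minutes 7 seconds = 367 s; 384,000 × 367 × 2 × 1 = 281,856,000 bytes.
Total = 2,618,786,096 bytes = 2618.79 MB.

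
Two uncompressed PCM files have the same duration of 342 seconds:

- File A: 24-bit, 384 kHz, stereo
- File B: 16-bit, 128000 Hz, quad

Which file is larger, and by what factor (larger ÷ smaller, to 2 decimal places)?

File A, by a factor of 2.25

File A: 384,000 × 3 × 2 = 2,304,000 bytes/s.
File B: 128,000 × 2 × 4 = 1,024,000 bytes/s.
File A is larger; ratio = 787,968,000 / 350,208,000 = 2.25.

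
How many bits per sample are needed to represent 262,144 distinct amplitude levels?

log2(262,144) = 18.

18 bits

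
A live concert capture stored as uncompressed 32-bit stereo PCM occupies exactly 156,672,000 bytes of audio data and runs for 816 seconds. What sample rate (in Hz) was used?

24,000 Hz

Bytes = sample_rate × seconds × bytes_per_sample × channels.
sample_rate = 156,672,000 / (816 × 4 × 2) = 156,672,000 / 6,528 = 24,000 Hz.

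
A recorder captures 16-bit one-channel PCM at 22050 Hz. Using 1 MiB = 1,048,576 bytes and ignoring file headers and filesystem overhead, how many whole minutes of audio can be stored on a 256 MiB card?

Uncompressed byte rate = 22,050 × 2 × 1 = 44,100 bytes/s.
Capacity = 256 × 1,048,576 = 268,435,456 bytes.
268,435,456 / 44,100 ≈ 6086.97 s → 101 minutes.

101 minutes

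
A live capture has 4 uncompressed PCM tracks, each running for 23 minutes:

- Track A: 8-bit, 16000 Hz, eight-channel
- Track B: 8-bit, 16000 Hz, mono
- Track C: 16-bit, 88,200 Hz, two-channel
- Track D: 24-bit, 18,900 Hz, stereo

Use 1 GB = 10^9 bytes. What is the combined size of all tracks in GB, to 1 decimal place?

0.8 GB

23 minutes = 1,380 s.
Track A: 16,000 × 1,380 × 1 × 8 = 176,640,000 bytes.
Track B: 16,000 × 1,380 × 1 × 1 = 22,080,000 bytes.
Track C: 88,200 × 1,380 × 2 × 2 = 486,864,000 bytes.
Track D: 18,900 × 1,380 × 3 × 2 = 156,492,000 bytes.
Total = 842,076,000 bytes = 0.8 GB.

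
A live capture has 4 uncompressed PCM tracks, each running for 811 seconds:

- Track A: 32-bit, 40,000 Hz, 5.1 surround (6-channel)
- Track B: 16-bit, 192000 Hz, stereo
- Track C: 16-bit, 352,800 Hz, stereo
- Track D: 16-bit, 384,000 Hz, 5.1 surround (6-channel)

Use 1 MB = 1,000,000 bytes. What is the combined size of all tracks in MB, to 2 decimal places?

6282.98 MB

Track A: 40,000 × 811 × 4 × 6 = 778,560,000 bytes.
Track B: 192,000 × 811 × 2 × 2 = 622,848,000 bytes.
Track C: 352,800 × 811 × 2 × 2 = 1,144,483,200 bytes.
Track D: 384,000 × 811 × 2 × 6 = 3,737,088,000 bytes.
Total = 6,282,979,200 bytes = 6282.98 MB.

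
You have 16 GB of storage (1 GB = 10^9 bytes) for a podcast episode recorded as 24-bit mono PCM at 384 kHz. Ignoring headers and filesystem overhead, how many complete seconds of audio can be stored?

13,888 seconds

Uncompressed byte rate = 384,000 × 3 × 1 = 1,152,000 bytes/s.
Capacity = 16 × 1,000,000,000 = 16,000,000,000 bytes.
16,000,000,000 / 1,152,000 ≈ 13888.89 s → 13,888 seconds.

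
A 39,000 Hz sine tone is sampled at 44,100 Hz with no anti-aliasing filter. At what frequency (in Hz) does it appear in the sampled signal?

Nyquist = 44,100/2 = 22,050 Hz; 39,000 Hz exceeds it.
Alias = |39,000 − 1×44,100| = |39,000 − 44,100| = 5,100 Hz.

5,100 Hz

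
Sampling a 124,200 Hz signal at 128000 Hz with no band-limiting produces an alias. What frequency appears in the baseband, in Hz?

3,800 Hz

Nyquist = 128,000/2 = 64,000 Hz; 124,200 Hz exceeds it.
Alias = |124,200 − 1×128,000| = |124,200 − 128,000| = 3,800 Hz.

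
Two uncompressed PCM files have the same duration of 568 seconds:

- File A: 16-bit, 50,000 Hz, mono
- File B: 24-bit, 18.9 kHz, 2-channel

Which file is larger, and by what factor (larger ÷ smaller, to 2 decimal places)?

File A: 50,000 × 2 × 1 = 100,000 bytes/s.
File B: 18,900 × 3 × 2 = 113,400 bytes/s.
File B is larger; ratio = 64,411,200 / 56,800,000 = 1.13.

File B, by a factor of 1.13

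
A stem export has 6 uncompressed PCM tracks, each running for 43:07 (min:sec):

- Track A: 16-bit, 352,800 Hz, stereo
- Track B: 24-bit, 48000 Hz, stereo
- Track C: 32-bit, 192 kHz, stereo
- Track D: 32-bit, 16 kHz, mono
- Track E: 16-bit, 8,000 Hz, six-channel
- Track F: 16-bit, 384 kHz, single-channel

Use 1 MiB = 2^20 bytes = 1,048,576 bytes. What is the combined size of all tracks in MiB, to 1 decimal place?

43:07 (min:sec) = 2,587 s.
Track A: 352,800 × 2,587 × 2 × 2 = 3,650,774,400 bytes.
Track B: 48,000 × 2,587 × 3 × 2 = 745,056,000 bytes.
Track C: 192,000 × 2,587 × 4 × 2 = 3,973,632,000 bytes.
Track D: 16,000 × 2,587 × 4 × 1 = 165,568,000 bytes.
Track E: 8,000 × 2,587 × 2 × 6 = 248,352,000 bytes.
Track F: 384,000 × 2,587 × 2 × 1 = 1,986,816,000 bytes.
Total = 10,770,198,400 bytes = 10271.3 MiB.

10271.3 MiB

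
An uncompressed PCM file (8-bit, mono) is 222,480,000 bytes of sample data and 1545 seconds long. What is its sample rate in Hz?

144,000 Hz

Bytes = sample_rate × seconds × bytes_per_sample × channels.
sample_rate = 222,480,000 / (1,545 × 1 × 1) = 222,480,000 / 1,545 = 144,000 Hz.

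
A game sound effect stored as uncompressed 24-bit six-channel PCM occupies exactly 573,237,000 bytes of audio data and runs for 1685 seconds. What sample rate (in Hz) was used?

Bytes = sample_rate × seconds × bytes_per_sample × channels.
sample_rate = 573,237,000 / (1,685 × 3 × 6) = 573,237,000 / 30,330 = 18,900 Hz.

18,900 Hz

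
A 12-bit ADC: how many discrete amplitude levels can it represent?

2^12 = 4,096.

4,096 levels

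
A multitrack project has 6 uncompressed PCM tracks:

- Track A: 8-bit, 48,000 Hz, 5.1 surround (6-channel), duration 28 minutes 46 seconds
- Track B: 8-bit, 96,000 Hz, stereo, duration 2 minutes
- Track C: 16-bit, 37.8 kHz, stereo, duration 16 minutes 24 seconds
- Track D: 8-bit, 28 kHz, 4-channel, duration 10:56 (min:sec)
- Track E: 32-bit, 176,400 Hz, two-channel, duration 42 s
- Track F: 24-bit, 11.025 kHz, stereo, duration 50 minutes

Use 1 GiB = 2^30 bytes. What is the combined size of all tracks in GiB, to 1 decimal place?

Track A: 28 minutes 46 seconds = 1,726 s; 48,000 × 1,726 × 1 × 6 = 497,088,000 bytes.
Track B: 2 minutes = 120 s; 96,000 × 120 × 1 × 2 = 23,040,000 bytes.
Track C: 16 minutes 24 seconds = 984 s; 37,800 × 984 × 2 × 2 = 148,780,800 bytes.
Track D: 10:56 (min:sec) = 656 s; 28,000 × 656 × 1 × 4 = 73,472,000 bytes.
Track E: 176,400 × 42 × 4 × 2 = 59,270,400 bytes.
Track F: 50 minutes = 3,000 s; 11,025 × 3,000 × 3 × 2 = 198,450,000 bytes.
Total = 1,000,101,200 bytes = 0.9 GiB.

0.9 GiB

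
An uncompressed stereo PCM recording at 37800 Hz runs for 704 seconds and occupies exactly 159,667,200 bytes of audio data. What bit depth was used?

24 bits

Bytes per sample = 159,667,200 / (37,800 × 704 × 2) = 159,667,200 / 53,222,400 = 3.
Bit depth = 3 × 8 = 24 bits.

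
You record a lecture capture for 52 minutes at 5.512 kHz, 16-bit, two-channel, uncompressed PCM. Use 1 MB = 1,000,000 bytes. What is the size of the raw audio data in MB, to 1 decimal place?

Duration = 52 minutes = 3,120 s.
Bytes = 5,512 samples/s × 3,120 s × 2 bytes/sample × 2 ch = 68,789,760 bytes.
68,789,760 / 1,000,000 = 68.8 MB.

68.8 MB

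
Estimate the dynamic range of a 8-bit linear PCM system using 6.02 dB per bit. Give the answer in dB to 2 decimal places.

48.16 dB

8 × 6.02 = 48.16 dB.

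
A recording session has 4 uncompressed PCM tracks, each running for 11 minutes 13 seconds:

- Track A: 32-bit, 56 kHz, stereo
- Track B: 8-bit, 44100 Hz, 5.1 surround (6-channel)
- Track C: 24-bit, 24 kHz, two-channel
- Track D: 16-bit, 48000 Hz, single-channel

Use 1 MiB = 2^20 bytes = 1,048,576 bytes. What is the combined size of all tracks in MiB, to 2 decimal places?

11 minutes 13 seconds = 673 s.
Track A: 56,000 × 673 × 4 × 2 = 301,504,000 bytes.
Track B: 44,100 × 673 × 1 × 6 = 178,075,800 bytes.
Track C: 24,000 × 673 × 3 × 2 = 96,912,000 bytes.
Track D: 48,000 × 673 × 2 × 1 = 64,608,000 bytes.
Total = 641,099,800 bytes = 611.40 MiB.

611.40 MiB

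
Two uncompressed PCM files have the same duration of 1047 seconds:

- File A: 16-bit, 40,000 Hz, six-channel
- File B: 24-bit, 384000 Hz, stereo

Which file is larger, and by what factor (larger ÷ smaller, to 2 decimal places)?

File A: 40,000 × 2 × 6 = 480,000 bytes/s.
File B: 384,000 × 3 × 2 = 2,304,000 bytes/s.
File B is larger; ratio = 2,412,288,000 / 502,560,000 = 4.80.

File B, by a factor of 4.80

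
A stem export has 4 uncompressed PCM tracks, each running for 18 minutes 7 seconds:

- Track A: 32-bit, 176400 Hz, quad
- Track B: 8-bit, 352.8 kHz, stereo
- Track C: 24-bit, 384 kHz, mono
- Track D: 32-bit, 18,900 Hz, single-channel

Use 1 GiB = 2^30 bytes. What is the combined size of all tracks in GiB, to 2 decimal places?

18 minutes 7 seconds = 1,087 s.
Track A: 176,400 × 1,087 × 4 × 4 = 3,067,948,800 bytes.
Track B: 352,800 × 1,087 × 1 × 2 = 766,987,200 bytes.
Track C: 384,000 × 1,087 × 3 × 1 = 1,252,224,000 bytes.
Track D: 18,900 × 1,087 × 4 × 1 = 82,177,200 bytes.
Total = 5,169,337,200 bytes = 4.81 GiB.

4.81 GiB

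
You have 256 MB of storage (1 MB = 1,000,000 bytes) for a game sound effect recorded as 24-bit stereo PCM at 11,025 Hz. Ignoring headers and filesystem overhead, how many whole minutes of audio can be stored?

64 minutes

Uncompressed byte rate = 11,025 × 3 × 2 = 66,150 bytes/s.
Capacity = 256 × 1,000,000 = 256,000,000 bytes.
256,000,000 / 66,150 ≈ 3869.99 s → 64 minutes.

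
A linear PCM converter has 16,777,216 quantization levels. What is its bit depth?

log2(16,777,216) = 24.

24 bits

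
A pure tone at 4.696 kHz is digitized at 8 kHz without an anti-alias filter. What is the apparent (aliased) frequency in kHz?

Nyquist = 8,000/2 = 4,000 Hz; 4,696 Hz exceeds it.
Alias = |4,696 − 1×8,000| = |4,696 − 8,000| = 3,304 Hz = 3.304 kHz.

3.304 kHz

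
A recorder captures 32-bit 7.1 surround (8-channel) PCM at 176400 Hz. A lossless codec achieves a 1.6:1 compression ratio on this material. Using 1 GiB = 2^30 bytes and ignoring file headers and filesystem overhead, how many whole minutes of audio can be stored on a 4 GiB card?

Uncompressed byte rate = 176,400 × 4 × 8 = 5,644,800 bytes/s.
After 1.6:1 compression, effective rate ≈ 3528000 bytes/s.
Capacity = 4 × 1,073,741,824 = 4,294,967,296 bytes.
4,294,967,296 / effective rate ≈ 1217.39 s → 20 minutes.

20 minutes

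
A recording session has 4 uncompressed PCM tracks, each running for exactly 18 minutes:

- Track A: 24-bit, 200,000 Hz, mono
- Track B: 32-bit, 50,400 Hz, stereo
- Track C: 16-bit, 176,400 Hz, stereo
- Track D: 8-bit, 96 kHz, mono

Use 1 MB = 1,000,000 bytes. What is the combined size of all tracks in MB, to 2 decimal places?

1949.18 MB

exactly 18 minutes = 1,080 s.
Track A: 200,000 × 1,080 × 3 × 1 = 648,000,000 bytes.
Track B: 50,400 × 1,080 × 4 × 2 = 435,456,000 bytes.
Track C: 176,400 × 1,080 × 2 × 2 = 762,048,000 bytes.
Track D: 96,000 × 1,080 × 1 × 1 = 103,680,000 bytes.
Total = 1,949,184,000 bytes = 1949.18 MB.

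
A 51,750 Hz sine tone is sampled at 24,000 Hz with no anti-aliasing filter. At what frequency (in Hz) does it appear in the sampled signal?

3,750 Hz

Nyquist = 24,000/2 = 12,000 Hz; 51,750 Hz exceeds it.
Alias = |51,750 − 2×24,000| = |51,750 − 48,000| = 3,750 Hz.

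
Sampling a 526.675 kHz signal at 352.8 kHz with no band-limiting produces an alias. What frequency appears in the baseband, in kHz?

Nyquist = 352,800/2 = 176,400 Hz; 526,675 Hz exceeds it.
Alias = |526,675 − 1×352,800| = |526,675 − 352,800| = 173,875 Hz = 173.875 kHz.

173.875 kHz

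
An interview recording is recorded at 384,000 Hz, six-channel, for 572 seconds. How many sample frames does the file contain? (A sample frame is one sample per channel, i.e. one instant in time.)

219,648,000 sample frames

384,000 samples/s × 572 s = 219,648,000 frames.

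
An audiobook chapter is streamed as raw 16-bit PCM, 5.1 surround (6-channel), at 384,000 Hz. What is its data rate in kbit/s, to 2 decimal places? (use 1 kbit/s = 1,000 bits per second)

36864.00 kbit/s

Bit rate = 384,000 × 16 × 6 = 36,864,000 bits/s.
= 36864.00 kbit/s.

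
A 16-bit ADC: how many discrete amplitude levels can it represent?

65,536 levels

2^16 = 65,536.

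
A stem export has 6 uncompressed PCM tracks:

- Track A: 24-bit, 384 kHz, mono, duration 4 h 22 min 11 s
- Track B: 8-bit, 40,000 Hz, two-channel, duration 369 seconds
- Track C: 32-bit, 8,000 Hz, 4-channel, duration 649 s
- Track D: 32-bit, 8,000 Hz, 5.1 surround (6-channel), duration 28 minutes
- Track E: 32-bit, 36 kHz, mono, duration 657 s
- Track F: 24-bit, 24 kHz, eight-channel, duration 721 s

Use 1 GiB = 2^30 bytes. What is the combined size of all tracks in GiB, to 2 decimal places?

Track A: 4 h 22 min 11 s = 15,731 s; 384,000 × 15,731 × 3 × 1 = 18,122,112,000 bytes.
Track B: 40,000 × 369 × 1 × 2 = 29,520,000 bytes.
Track C: 8,000 × 649 × 4 × 4 = 83,072,000 bytes.
Track D: 28 minutes = 1,680 s; 8,000 × 1,680 × 4 × 6 = 322,560,000 bytes.
Track E: 36,000 × 657 × 4 × 1 = 94,608,000 bytes.
Track F: 24,000 × 721 × 3 × 8 = 415,296,000 bytes.
Total = 19,067,168,000 bytes = 17.76 GiB.

17.76 GiB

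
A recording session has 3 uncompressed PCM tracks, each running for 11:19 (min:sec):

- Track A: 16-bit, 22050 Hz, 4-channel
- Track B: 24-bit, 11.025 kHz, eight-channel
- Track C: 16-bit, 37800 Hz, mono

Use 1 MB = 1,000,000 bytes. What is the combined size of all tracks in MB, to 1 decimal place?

350.8 MB

11:19 (min:sec) = 679 s.
Track A: 22,050 × 679 × 2 × 4 = 119,775,600 bytes.
Track B: 11,025 × 679 × 3 × 8 = 179,663,400 bytes.
Track C: 37,800 × 679 × 2 × 1 = 51,332,400 bytes.
Total = 350,771,400 bytes = 350.8 MB.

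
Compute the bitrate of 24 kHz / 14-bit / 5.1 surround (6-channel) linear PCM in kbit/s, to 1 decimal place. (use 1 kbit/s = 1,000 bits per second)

2016.0 kbit/s

Bit rate = 24,000 × 14 × 6 = 2,016,000 bits/s.
= 2016.0 kbit/s.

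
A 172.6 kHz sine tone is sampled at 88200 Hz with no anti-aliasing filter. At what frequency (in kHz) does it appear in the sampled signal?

Nyquist = 88,200/2 = 44,100 Hz; 172,600 Hz exceeds it.
Alias = |172,600 − 2×88,200| = |172,600 − 176,400| = 3,800 Hz = 3.8 kHz.

3.8 kHz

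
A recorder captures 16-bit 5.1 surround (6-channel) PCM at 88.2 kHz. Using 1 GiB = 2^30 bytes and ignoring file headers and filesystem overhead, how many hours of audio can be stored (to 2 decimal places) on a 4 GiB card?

1.13 hours

Uncompressed byte rate = 88,200 × 2 × 6 = 1,058,400 bytes/s.
Capacity = 4 × 1,073,741,824 = 4,294,967,296 bytes.
4,294,967,296 / 1,058,400 ≈ 4057.98 s → 1.13 hours.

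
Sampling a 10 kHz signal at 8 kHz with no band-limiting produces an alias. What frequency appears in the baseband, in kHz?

2 kHz

Nyquist = 8,000/2 = 4,000 Hz; 10,000 Hz exceeds it.
Alias = |10,000 − 1×8,000| = |10,000 − 8,000| = 2,000 Hz = 2 kHz.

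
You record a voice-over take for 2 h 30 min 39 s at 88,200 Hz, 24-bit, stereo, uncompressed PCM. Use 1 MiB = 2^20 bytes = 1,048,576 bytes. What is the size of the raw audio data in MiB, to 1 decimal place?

Duration = 2 h 30 min 39 s = 9,039 s.
Bytes = 88,200 samples/s × 9,039 s × 3 bytes/sample × 2 ch = 4,783,438,800 bytes.
4,783,438,800 / 1,048,576 = 4561.8 MiB.

4561.8 MiB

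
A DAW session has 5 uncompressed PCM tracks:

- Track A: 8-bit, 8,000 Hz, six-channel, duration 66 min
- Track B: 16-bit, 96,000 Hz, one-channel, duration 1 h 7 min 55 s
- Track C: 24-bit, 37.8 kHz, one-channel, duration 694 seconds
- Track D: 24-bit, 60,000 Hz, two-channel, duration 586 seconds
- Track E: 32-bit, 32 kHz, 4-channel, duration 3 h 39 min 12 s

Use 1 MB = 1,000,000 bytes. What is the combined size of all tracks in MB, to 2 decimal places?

Track A: 66 min = 3,960 s; 8,000 × 3,960 × 1 × 6 = 190,080,000 bytes.
Track B: 1 h 7 min 55 s = 4,075 s; 96,000 × 4,075 × 2 × 1 = 782,400,000 bytes.
Track C: 37,800 × 694 × 3 × 1 = 78,699,600 bytes.
Track D: 60,000 × 586 × 3 × 2 = 210,960,000 bytes.
Track E: 3 h 39 min 12 s = 13,152 s; 32,000 × 13,152 × 4 × 4 = 6,733,824,000 bytes.
Total = 7,995,963,600 bytes = 7995.96 MB.

7995.96 MB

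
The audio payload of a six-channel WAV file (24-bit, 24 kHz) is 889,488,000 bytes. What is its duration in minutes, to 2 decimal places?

Byte rate = 24,000 × 3 × 6 = 432,000 bytes/s.
Duration = 889,488,000 / 432,000 = 2,059 s.
2,059 s / 60 = 34.32 minutes.

34.32 minutes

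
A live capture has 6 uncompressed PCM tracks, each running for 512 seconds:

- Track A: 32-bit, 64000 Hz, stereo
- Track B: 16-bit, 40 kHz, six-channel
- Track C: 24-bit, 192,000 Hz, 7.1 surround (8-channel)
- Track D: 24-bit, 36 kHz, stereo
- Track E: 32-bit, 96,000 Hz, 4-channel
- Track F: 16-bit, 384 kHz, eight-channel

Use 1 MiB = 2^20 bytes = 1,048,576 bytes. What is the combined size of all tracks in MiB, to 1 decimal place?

6589.8 MiB

Track A: 64,000 × 512 × 4 × 2 = 262,144,000 bytes.
Track B: 40,000 × 512 × 2 × 6 = 245,760,000 bytes.
Track C: 192,000 × 512 × 3 × 8 = 2,359,296,000 bytes.
Track D: 36,000 × 512 × 3 × 2 = 110,592,000 bytes.
Track E: 96,000 × 512 × 4 × 4 = 786,432,000 bytes.
Track F: 384,000 × 512 × 2 × 8 = 3,145,728,000 bytes.
Total = 6,909,952,000 bytes = 6589.8 MiB.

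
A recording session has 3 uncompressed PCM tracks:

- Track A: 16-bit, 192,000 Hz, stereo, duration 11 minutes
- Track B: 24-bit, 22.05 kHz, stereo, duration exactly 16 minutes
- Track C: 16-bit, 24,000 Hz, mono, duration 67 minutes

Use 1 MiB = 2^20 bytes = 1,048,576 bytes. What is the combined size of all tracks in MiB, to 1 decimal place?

Track A: 11 minutes = 660 s; 192,000 × 660 × 2 × 2 = 506,880,000 bytes.
Track B: exactly 16 minutes = 960 s; 22,050 × 960 × 3 × 2 = 127,008,000 bytes.
Track C: 67 minutes = 4,020 s; 24,000 × 4,020 × 2 × 1 = 192,960,000 bytes.
Total = 826,848,000 bytes = 788.5 MiB.

788.5 MiB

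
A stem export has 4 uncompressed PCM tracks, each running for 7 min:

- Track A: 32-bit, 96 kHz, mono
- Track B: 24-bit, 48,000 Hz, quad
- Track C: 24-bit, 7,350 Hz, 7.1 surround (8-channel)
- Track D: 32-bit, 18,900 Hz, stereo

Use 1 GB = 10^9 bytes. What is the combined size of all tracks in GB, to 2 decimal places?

0.54 GB

7 min = 420 s.
Track A: 96,000 × 420 × 4 × 1 = 161,280,000 bytes.
Track B: 48,000 × 420 × 3 × 4 = 241,920,000 bytes.
Track C: 7,350 × 420 × 3 × 8 = 74,088,000 bytes.
Track D: 18,900 × 420 × 4 × 2 = 63,504,000 bytes.
Total = 540,792,000 bytes = 0.54 GB.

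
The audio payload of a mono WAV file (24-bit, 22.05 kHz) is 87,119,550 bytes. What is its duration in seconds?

Byte rate = 22,050 × 3 × 1 = 66,150 bytes/s.
Duration = 87,119,550 / 66,150 = 1,317 s.

1,317 seconds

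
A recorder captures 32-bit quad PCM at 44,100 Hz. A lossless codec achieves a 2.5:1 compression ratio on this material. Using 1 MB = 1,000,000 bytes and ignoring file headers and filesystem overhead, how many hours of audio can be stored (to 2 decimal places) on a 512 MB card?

0.50 hours

Uncompressed byte rate = 44,100 × 4 × 4 = 705,600 bytes/s.
After 2.5:1 compression, effective rate ≈ 282240 bytes/s.
Capacity = 512 × 1,000,000 = 512,000,000 bytes.
512,000,000 / effective rate ≈ 1814.06 s → 0.50 hours.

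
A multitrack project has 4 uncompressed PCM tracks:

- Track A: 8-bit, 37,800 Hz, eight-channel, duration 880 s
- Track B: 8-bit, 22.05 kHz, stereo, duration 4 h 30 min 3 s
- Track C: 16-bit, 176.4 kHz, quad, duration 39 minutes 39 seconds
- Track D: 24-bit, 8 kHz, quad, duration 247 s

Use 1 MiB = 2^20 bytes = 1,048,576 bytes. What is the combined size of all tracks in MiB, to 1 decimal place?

4159.6 MiB

Track A: 37,800 × 880 × 1 × 8 = 266,112,000 bytes.
Track B: 4 h 30 min 3 s = 16,203 s; 22,050 × 16,203 × 1 × 2 = 714,552,300 bytes.
Track C: 39 minutes 39 seconds = 2,379 s; 176,400 × 2,379 × 2 × 4 = 3,357,244,800 bytes.
Track D: 8,000 × 247 × 3 × 4 = 23,712,000 bytes.
Total = 4,361,621,100 bytes = 4159.6 MiB.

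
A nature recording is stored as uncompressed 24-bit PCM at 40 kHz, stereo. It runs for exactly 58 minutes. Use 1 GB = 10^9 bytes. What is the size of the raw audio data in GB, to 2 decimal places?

Duration = exactly 58 minutes = 3,480 s.
Bytes = 40,000 samples/s × 3,480 s × 3 bytes/sample × 2 ch = 835,200,000 bytes.
835,200,000 / 1,000,000,000 = 0.84 GB.

0.84 GB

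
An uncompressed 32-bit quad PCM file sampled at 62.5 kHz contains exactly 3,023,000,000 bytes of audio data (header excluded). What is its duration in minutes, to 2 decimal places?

50.38 minutes

Byte rate = 62,500 × 4 × 4 = 1,000,000 bytes/s.
Duration = 3,023,000,000 / 1,000,000 = 3,023 s.
3,023 s / 60 = 50.38 minutes.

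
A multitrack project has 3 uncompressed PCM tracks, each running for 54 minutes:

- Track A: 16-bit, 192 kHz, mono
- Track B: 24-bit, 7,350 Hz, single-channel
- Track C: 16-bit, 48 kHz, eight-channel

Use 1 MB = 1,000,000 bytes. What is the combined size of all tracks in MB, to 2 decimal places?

54 minutes = 3,240 s.
Track A: 192,000 × 3,240 × 2 × 1 = 1,244,160,000 bytes.
Track B: 7,350 × 3,240 × 3 × 1 = 71,442,000 bytes.
Track C: 48,000 × 3,240 × 2 × 8 = 2,488,320,000 bytes.
Total = 3,803,922,000 bytes = 3803.92 MB.

3803.92 MB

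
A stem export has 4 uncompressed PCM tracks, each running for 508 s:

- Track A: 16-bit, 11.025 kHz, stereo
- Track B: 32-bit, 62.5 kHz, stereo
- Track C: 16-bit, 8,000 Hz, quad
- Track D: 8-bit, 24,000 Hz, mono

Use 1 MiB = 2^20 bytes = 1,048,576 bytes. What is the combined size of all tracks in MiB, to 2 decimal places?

Track A: 11,025 × 508 × 2 × 2 = 22,402,800 bytes.
Track B: 62,500 × 508 × 4 × 2 = 254,000,000 bytes.
Track C: 8,000 × 508 × 2 × 4 = 32,512,000 bytes.
Track D: 24,000 × 508 × 1 × 1 = 12,192,000 bytes.
Total = 321,106,800 bytes = 306.23 MiB.

306.23 MiB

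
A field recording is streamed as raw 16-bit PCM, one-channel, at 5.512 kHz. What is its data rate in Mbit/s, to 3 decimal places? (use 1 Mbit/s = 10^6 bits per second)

Bit rate = 5,512 × 16 × 1 = 88,192 bits/s.
= 0.088 Mbit/s.

0.088 Mbit/s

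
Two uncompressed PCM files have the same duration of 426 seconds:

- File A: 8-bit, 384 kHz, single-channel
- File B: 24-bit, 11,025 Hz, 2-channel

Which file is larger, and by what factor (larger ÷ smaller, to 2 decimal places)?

File A: 384,000 × 1 × 1 = 384,000 bytes/s.
File B: 11,025 × 3 × 2 = 66,150 bytes/s.
File A is larger; ratio = 163,584,000 / 28,179,900 = 5.80.

File A, by a factor of 5.80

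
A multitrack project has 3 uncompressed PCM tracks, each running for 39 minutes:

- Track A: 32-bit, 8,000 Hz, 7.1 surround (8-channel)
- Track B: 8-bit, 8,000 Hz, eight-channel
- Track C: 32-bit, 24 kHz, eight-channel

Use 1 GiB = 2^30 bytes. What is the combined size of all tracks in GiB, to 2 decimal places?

39 minutes = 2,340 s.
Track A: 8,000 × 2,340 × 4 × 8 = 599,040,000 bytes.
Track B: 8,000 × 2,340 × 1 × 8 = 149,760,000 bytes.
Track C: 24,000 × 2,340 × 4 × 8 = 1,797,120,000 bytes.
Total = 2,545,920,000 bytes = 2.37 GiB.

2.37 GiB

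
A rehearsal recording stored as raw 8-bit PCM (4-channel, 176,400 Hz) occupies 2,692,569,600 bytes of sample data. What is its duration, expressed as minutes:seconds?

63:36

Byte rate = 176,400 × 1 × 4 = 705,600 bytes/s.
Duration = 2,692,569,600 / 705,600 = 3,816 s.
3,816 s = 63:36.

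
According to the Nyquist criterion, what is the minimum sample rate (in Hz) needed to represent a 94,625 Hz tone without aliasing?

Minimum sample rate = 2 × 94,625 Hz = 189,250 Hz.

189,250 Hz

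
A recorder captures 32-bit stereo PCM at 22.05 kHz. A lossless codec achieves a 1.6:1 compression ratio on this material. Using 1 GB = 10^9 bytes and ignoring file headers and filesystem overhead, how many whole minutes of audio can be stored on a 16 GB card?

Uncompressed byte rate = 22,050 × 4 × 2 = 176,400 bytes/s.
After 1.6:1 compression, effective rate ≈ 110250 bytes/s.
Capacity = 16 × 1,000,000,000 = 16,000,000,000 bytes.
16,000,000,000 / effective rate ≈ 145124.72 s → 2,418 minutes.

2,418 minutes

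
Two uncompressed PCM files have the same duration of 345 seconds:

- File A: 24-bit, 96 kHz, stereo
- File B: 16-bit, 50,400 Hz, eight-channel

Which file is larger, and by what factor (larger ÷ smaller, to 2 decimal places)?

File A: 96,000 × 3 × 2 = 576,000 bytes/s.
File B: 50,400 × 2 × 8 = 806,400 bytes/s.
File B is larger; ratio = 278,208,000 / 198,720,000 = 1.40.

File B, by a factor of 1.40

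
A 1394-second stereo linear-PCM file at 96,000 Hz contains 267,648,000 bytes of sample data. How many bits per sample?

Bytes per sample = 267,648,000 / (96,000 × 1,394 × 2) = 267,648,000 / 267,648,000 = 1.
Bit depth = 1 × 8 = 8 bits.

8 bits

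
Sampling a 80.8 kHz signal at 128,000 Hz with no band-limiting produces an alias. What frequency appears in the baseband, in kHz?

Nyquist = 128,000/2 = 64,000 Hz; 80,800 Hz exceeds it.
Alias = |80,800 − 1×128,000| = |80,800 − 128,000| = 47,200 Hz = 47.2 kHz.

47.2 kHz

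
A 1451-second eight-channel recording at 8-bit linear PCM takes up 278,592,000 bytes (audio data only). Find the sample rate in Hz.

Bytes = sample_rate × seconds × bytes_per_sample × channels.
sample_rate = 278,592,000 / (1,451 × 1 × 8) = 278,592,000 / 11,608 = 24,000 Hz.

24,000 Hz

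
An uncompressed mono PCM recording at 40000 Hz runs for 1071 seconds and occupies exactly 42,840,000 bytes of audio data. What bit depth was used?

Bytes per sample = 42,840,000 / (40,000 × 1,071 × 1) = 42,840,000 / 42,840,000 = 1.
Bit depth = 1 × 8 = 8 bits.

8 bits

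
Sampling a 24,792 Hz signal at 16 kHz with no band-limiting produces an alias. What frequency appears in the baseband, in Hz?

7,208 Hz

Nyquist = 16,000/2 = 8,000 Hz; 24,792 Hz exceeds it.
Alias = |24,792 − 2×16,000| = |24,792 − 32,000| = 7,208 Hz.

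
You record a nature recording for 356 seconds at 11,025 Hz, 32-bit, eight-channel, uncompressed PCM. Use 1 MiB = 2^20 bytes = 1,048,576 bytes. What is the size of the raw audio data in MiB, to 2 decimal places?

119.78 MiB

Bytes = 11,025 samples/s × 356 s × 4 bytes/sample × 8 ch = 125,596,800 bytes.
125,596,800 / 1,048,576 = 119.78 MiB.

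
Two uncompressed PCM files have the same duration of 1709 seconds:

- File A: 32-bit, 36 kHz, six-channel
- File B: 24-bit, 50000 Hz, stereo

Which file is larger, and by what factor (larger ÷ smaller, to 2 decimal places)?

File A, by a factor of 2.88

File A: 36,000 × 4 × 6 = 864,000 bytes/s.
File B: 50,000 × 3 × 2 = 300,000 bytes/s.
File A is larger; ratio = 1,476,576,000 / 512,700,000 = 2.88.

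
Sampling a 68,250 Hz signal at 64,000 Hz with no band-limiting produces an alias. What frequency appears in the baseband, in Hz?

4,250 Hz

Nyquist = 64,000/2 = 32,000 Hz; 68,250 Hz exceeds it.
Alias = |68,250 − 1×64,000| = |68,250 − 64,000| = 4,250 Hz.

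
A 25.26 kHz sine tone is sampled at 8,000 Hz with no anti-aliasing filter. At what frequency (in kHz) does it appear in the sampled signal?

1.26 kHz

Nyquist = 8,000/2 = 4,000 Hz; 25,260 Hz exceeds it.
Alias = |25,260 − 3×8,000| = |25,260 − 24,000| = 1,260 Hz = 1.26 kHz.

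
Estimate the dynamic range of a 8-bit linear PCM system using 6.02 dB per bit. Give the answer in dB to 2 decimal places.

48.16 dB

8 × 6.02 = 48.16 dB.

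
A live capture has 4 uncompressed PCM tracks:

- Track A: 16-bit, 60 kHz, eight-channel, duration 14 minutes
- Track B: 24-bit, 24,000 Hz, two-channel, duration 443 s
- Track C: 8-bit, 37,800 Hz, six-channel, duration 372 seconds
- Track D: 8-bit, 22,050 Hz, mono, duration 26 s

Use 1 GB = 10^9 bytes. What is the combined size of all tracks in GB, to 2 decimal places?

Track A: 14 minutes = 840 s; 60,000 × 840 × 2 × 8 = 806,400,000 bytes.
Track B: 24,000 × 443 × 3 × 2 = 63,792,000 bytes.
Track C: 37,800 × 372 × 1 × 6 = 84,369,600 bytes.
Track D: 22,050 × 26 × 1 × 1 = 573,300 bytes.
Total = 955,134,900 bytes = 0.96 GB.

0.96 GB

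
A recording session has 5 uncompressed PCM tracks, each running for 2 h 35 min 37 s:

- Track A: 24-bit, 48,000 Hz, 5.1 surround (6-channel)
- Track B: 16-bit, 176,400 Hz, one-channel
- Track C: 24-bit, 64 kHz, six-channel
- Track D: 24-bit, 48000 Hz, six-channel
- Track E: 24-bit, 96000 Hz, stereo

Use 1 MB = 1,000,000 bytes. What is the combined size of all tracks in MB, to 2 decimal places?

2 h 35 min 37 s = 9,337 s.
Track A: 48,000 × 9,337 × 3 × 6 = 8,067,168,000 bytes.
Track B: 176,400 × 9,337 × 2 × 1 = 3,294,093,600 bytes.
Track C: 64,000 × 9,337 × 3 × 6 = 10,756,224,000 bytes.
Track D: 48,000 × 9,337 × 3 × 6 = 8,067,168,000 bytes.
Track E: 96,000 × 9,337 × 3 × 2 = 5,378,112,000 bytes.
Total = 35,562,765,600 bytes = 35562.77 MB.

35562.77 MB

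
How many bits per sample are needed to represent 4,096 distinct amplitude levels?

12 bits

log2(4,096) = 12.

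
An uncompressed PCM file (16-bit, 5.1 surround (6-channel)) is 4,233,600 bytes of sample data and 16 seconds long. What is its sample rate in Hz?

22,050 Hz

Bytes = sample_rate × seconds × bytes_per_sample × channels.
sample_rate = 4,233,600 / (16 × 2 × 6) = 4,233,600 / 192 = 22,050 Hz.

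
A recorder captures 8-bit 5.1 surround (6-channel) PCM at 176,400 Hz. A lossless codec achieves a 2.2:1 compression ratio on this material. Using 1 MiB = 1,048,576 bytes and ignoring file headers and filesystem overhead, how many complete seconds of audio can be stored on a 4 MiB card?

Uncompressed byte rate = 176,400 × 1 × 6 = 1,058,400 bytes/s.
After 2.2:1 compression, effective rate ≈ 481090.91 bytes/s.
Capacity = 4 × 1,048,576 = 4,194,304 bytes.
4,194,304 / effective rate ≈ 8.72 s → 8 seconds.

8 seconds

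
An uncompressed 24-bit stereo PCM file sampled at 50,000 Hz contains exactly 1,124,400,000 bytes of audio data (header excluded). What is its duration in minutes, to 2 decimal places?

62.47 minutes

Byte rate = 50,000 × 3 × 2 = 300,000 bytes/s.
Duration = 1,124,400,000 / 300,000 = 3,748 s.
3,748 s / 60 = 62.47 minutes.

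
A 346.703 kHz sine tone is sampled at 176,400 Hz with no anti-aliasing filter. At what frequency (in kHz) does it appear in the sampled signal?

Nyquist = 176,400/2 = 88,200 Hz; 346,703 Hz exceeds it.
Alias = |346,703 − 2×176,400| = |346,703 − 352,800| = 6,097 Hz = 6.097 kHz.

6.097 kHz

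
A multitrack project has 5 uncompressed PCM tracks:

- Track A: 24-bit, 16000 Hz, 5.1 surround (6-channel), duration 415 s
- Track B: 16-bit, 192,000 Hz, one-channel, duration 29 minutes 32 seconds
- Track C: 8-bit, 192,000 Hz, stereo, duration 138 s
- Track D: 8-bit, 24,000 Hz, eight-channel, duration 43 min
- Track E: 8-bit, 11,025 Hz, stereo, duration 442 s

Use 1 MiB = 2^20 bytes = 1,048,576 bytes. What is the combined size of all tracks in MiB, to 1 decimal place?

Track A: 16,000 × 415 × 3 × 6 = 119,520,000 bytes.
Track B: 29 minutes 32 seconds = 1,772 s; 192,000 × 1,772 × 2 × 1 = 680,448,000 bytes.
Track C: 192,000 × 138 × 1 × 2 = 52,992,000 bytes.
Track D: 43 min = 2,580 s; 24,000 × 2,580 × 1 × 8 = 495,360,000 bytes.
Track E: 11,025 × 442 × 1 × 2 = 9,746,100 bytes.
Total = 1,358,066,100 bytes = 1295.2 MiB.

1295.2 MiB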